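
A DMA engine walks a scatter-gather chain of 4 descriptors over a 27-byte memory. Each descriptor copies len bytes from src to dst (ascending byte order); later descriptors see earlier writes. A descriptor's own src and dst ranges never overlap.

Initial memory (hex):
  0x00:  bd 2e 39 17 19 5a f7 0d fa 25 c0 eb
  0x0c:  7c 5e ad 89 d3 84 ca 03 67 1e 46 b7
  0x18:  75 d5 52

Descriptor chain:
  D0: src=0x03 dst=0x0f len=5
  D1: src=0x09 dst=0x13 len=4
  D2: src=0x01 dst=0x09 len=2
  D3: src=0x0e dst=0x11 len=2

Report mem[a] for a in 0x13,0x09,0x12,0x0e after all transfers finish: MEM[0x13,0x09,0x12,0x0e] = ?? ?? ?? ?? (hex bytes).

MEM[0x13,0x09,0x12,0x0e] = 25 2e 17 ad

  after D0: wrote 5B at 0x0f = 17195af70d
  after D1: wrote 4B at 0x13 = 25c0eb7c
  after D2: wrote 2B at 0x09 = 2e39
  after D3: wrote 2B at 0x11 = ad17
query mem[0x13]=0x25, mem[0x09]=0x2e, mem[0x12]=0x17, mem[0x0e]=0xad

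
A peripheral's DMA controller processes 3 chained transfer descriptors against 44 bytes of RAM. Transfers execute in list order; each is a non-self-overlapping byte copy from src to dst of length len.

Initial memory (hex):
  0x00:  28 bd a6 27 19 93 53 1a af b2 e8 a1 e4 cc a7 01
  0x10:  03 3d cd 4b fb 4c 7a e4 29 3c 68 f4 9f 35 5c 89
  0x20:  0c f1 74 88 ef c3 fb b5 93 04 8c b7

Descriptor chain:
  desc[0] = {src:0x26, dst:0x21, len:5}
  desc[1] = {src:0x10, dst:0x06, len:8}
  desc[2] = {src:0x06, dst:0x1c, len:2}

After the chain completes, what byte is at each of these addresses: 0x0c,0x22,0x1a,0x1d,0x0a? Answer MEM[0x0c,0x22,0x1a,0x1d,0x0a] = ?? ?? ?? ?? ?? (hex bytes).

MEM[0x0c,0x22,0x1a,0x1d,0x0a] = 7a b5 68 3d fb

#0 dst[0x21+5] := {0xfb,0xb5,0x93,0x04,0x8c}
#1 dst[0x06+8] := {0x03,0x3d,0xcd,0x4b,0xfb,0x4c,0x7a,0xe4}
#2 dst[0x1c+2] := {0x03,0x3d}
query mem[0x0c]=0x7a, mem[0x22]=0xb5, mem[0x1a]=0x68, mem[0x1d]=0x3d, mem[0x0a]=0xfb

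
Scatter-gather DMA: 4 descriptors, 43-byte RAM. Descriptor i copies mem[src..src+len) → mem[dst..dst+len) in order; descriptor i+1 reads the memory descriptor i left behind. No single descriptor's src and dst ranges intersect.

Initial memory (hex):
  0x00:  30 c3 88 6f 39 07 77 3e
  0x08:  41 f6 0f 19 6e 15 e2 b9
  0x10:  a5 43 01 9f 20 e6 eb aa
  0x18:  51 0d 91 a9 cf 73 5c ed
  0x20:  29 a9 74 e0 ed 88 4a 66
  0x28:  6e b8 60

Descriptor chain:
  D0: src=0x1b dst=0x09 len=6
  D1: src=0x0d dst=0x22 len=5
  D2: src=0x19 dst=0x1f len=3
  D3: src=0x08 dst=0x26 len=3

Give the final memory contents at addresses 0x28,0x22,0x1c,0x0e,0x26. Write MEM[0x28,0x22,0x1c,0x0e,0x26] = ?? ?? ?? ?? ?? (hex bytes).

[0] 0x1b->0x09 len=6 : a9 cf 73 5c ed 29
[1] 0x0d->0x22 len=5 : ed 29 b9 a5 43
[2] 0x19->0x1f len=3 : 0d 91 a9
[3] 0x08->0x26 len=3 : 41 a9 cf
query mem[0x28]=0xcf, mem[0x22]=0xed, mem[0x1c]=0xcf, mem[0x0e]=0x29, mem[0x26]=0x41

MEM[0x28,0x22,0x1c,0x0e,0x26] = cf ed cf 29 41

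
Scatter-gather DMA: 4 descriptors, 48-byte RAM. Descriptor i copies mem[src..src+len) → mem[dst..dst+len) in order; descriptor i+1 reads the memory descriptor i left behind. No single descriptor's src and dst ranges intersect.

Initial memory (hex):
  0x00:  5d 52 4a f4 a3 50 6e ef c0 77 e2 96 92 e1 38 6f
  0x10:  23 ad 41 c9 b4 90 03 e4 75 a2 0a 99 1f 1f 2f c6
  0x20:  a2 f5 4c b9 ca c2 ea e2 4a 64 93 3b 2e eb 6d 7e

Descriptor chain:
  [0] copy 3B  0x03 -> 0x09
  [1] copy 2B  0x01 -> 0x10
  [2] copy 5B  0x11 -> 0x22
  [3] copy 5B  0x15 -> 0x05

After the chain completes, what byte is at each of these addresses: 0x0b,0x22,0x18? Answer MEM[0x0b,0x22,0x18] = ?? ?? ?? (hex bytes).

#0 dst[0x09+3] := {0xf4,0xa3,0x50}
#1 dst[0x10+2] := {0x52,0x4a}
#2 dst[0x22+5] := {0x4a,0x41,0xc9,0xb4,0x90}
#3 dst[0x05+5] := {0x90,0x03,0xe4,0x75,0xa2}
query mem[0x0b]=0x50, mem[0x22]=0x4a, mem[0x18]=0x75

MEM[0x0b,0x22,0x18] = 50 4a 75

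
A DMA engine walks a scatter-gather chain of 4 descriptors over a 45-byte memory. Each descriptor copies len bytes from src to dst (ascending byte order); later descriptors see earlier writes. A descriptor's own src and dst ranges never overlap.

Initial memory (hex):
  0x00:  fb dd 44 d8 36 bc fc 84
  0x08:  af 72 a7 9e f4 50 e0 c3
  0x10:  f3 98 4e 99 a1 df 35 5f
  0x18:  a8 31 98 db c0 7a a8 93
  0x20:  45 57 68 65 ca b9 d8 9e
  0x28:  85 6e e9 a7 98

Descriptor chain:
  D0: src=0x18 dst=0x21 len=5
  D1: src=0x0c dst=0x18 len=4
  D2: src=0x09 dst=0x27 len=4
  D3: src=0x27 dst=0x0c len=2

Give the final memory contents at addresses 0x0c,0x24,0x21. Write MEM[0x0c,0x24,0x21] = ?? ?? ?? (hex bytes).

MEM[0x0c,0x24,0x21] = 72 db a8

  after D0: wrote 5B at 0x21 = a83198dbc0
  after D1: wrote 4B at 0x18 = f450e0c3
  after D2: wrote 4B at 0x27 = 72a79ef4
  after D3: wrote 2B at 0x0c = 72a7
query mem[0x0c]=0x72, mem[0x24]=0xdb, mem[0x21]=0xa8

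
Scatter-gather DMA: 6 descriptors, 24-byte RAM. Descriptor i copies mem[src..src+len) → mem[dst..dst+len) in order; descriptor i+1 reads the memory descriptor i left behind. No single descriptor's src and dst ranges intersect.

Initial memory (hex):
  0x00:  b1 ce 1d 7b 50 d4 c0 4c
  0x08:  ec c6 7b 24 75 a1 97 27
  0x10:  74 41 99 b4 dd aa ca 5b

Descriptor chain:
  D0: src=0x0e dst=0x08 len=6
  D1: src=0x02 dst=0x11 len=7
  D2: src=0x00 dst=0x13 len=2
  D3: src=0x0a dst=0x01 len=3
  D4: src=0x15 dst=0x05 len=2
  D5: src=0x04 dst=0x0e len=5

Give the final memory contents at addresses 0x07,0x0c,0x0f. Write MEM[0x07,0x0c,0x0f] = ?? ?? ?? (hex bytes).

  after D0: wrote 6B at 0x08 = 9727744199b4
  after D1: wrote 7B at 0x11 = 1d7b50d4c04c97
  after D2: wrote 2B at 0x13 = b1ce
  after D3: wrote 3B at 0x01 = 744199
  after D4: wrote 2B at 0x05 = c04c
  after D5: wrote 5B at 0x0e = 50c04c4c97
query mem[0x07]=0x4c, mem[0x0c]=0x99, mem[0x0f]=0xc0

MEM[0x07,0x0c,0x0f] = 4c 99 c0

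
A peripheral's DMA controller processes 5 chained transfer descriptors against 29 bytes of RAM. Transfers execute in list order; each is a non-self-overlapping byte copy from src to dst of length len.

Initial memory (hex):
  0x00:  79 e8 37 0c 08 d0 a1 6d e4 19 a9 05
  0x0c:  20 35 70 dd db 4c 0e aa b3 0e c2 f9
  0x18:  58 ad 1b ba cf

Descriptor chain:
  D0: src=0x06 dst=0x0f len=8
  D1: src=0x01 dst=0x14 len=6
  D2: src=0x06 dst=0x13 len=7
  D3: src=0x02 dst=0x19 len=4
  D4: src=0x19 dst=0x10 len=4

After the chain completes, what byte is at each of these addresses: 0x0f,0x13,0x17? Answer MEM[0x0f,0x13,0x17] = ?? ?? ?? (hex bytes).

MEM[0x0f,0x13,0x17] = a1 d0 a9

D0: mem[0x0f..0x16] <- [a1 6d e4 19 a9 05 20 35]
D1: mem[0x14..0x19] <- [e8 37 0c 08 d0 a1]
D2: mem[0x13..0x19] <- [a1 6d e4 19 a9 05 20]
D3: mem[0x19..0x1c] <- [37 0c 08 d0]
D4: mem[0x10..0x13] <- [37 0c 08 d0]
query mem[0x0f]=0xa1, mem[0x13]=0xd0, mem[0x17]=0xa9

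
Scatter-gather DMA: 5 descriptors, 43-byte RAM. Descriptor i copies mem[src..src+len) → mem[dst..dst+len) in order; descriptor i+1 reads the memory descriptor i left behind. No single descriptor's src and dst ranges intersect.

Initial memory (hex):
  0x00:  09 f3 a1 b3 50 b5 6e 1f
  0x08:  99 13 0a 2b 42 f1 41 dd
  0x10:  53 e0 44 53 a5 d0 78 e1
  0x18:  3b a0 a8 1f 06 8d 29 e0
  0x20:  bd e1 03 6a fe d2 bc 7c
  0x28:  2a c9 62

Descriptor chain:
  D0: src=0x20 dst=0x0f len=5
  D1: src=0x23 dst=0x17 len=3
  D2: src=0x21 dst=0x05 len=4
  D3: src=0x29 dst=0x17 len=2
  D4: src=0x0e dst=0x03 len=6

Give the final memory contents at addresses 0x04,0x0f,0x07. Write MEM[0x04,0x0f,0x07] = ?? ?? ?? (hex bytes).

MEM[0x04,0x0f,0x07] = bd bd 6a

#0 dst[0x0f+5] := {0xbd,0xe1,0x03,0x6a,0xfe}
#1 dst[0x17+3] := {0x6a,0xfe,0xd2}
#2 dst[0x05+4] := {0xe1,0x03,0x6a,0xfe}
#3 dst[0x17+2] := {0xc9,0x62}
#4 dst[0x03+6] := {0x41,0xbd,0xe1,0x03,0x6a,0xfe}
query mem[0x04]=0xbd, mem[0x0f]=0xbd, mem[0x07]=0x6a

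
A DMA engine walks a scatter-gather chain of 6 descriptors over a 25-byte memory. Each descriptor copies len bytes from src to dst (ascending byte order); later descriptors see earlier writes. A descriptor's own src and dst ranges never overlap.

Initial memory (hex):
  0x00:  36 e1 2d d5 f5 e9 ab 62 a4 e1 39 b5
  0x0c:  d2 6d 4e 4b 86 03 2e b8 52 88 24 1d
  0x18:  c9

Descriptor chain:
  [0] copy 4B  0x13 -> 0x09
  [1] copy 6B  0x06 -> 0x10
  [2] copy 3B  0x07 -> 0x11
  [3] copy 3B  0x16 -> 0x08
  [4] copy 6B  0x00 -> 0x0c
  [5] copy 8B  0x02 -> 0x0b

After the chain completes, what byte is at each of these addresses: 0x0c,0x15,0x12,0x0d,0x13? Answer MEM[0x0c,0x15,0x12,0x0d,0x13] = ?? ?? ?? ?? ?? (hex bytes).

[0] 0x13->0x09 len=4 : b8 52 88 24
[1] 0x06->0x10 len=6 : ab 62 a4 b8 52 88
[2] 0x07->0x11 len=3 : 62 a4 b8
[3] 0x16->0x08 len=3 : 24 1d c9
[4] 0x00->0x0c len=6 : 36 e1 2d d5 f5 e9
[5] 0x02->0x0b len=8 : 2d d5 f5 e9 ab 62 24 1d
query mem[0x0c]=0xd5, mem[0x15]=0x88, mem[0x12]=0x1d, mem[0x0d]=0xf5, mem[0x13]=0xb8

MEM[0x0c,0x15,0x12,0x0d,0x13] = d5 88 1d f5 b8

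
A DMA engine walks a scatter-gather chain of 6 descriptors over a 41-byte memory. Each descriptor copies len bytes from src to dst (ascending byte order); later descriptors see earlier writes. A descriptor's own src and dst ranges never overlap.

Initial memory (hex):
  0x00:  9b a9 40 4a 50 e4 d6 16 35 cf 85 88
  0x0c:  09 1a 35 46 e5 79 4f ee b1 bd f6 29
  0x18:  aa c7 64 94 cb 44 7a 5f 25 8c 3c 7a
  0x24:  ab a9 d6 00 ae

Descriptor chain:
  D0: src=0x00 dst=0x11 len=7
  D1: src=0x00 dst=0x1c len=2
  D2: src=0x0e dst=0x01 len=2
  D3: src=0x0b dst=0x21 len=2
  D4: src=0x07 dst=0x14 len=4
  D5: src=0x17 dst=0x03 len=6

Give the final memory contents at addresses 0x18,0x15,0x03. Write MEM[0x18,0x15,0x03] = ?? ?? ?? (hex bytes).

MEM[0x18,0x15,0x03] = aa 35 85

  after D0: wrote 7B at 0x11 = 9ba9404a50e4d6
  after D1: wrote 2B at 0x1c = 9ba9
  after D2: wrote 2B at 0x01 = 3546
  after D3: wrote 2B at 0x21 = 8809
  after D4: wrote 4B at 0x14 = 1635cf85
  after D5: wrote 6B at 0x03 = 85aac764949b
query mem[0x18]=0xaa, mem[0x15]=0x35, mem[0x03]=0x85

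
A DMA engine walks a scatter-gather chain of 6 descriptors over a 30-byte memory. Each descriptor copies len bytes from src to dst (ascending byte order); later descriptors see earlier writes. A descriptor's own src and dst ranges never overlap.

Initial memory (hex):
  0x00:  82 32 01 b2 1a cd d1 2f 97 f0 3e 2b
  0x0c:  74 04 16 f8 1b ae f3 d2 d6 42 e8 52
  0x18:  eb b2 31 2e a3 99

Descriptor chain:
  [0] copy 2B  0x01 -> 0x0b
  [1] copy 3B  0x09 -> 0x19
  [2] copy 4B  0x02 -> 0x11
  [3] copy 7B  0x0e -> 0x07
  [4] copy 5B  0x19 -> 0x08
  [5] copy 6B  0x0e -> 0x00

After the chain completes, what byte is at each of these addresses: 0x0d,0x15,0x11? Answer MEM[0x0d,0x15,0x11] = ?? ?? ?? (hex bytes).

#0 dst[0x0b+2] := {0x32,0x01}
#1 dst[0x19+3] := {0xf0,0x3e,0x32}
#2 dst[0x11+4] := {0x01,0xb2,0x1a,0xcd}
#3 dst[0x07+7] := {0x16,0xf8,0x1b,0x01,0xb2,0x1a,0xcd}
#4 dst[0x08+5] := {0xf0,0x3e,0x32,0xa3,0x99}
#5 dst[0x00+6] := {0x16,0xf8,0x1b,0x01,0xb2,0x1a}
query mem[0x0d]=0xcd, mem[0x15]=0x42, mem[0x11]=0x01

MEM[0x0d,0x15,0x11] = cd 42 01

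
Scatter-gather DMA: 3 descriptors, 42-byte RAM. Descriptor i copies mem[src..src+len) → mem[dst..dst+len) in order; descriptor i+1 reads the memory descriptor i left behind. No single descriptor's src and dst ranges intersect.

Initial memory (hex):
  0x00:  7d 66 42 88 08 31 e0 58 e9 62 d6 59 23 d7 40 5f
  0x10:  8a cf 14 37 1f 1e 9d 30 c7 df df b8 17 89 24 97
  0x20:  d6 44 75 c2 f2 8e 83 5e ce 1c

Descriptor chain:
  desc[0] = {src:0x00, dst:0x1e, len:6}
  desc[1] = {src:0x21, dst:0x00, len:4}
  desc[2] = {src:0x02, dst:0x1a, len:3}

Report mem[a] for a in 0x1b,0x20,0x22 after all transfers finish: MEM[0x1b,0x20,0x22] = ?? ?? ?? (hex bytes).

  after D0: wrote 6B at 0x1e = 7d6642880831
  after D1: wrote 4B at 0x00 = 880831f2
  after D2: wrote 3B at 0x1a = 31f208
query mem[0x1b]=0xf2, mem[0x20]=0x42, mem[0x22]=0x08

MEM[0x1b,0x20,0x22] = f2 42 08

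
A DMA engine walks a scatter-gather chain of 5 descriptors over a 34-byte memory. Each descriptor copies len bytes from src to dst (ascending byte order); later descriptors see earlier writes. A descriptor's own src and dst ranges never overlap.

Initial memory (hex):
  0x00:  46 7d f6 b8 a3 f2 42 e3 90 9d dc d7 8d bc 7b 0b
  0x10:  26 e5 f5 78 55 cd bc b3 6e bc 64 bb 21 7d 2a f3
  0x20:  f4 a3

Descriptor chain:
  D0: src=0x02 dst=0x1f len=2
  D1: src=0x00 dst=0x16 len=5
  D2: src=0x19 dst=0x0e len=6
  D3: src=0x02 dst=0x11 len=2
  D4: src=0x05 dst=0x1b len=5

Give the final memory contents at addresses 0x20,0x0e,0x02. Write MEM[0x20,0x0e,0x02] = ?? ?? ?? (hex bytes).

  after D0: wrote 2B at 0x1f = f6b8
  after D1: wrote 5B at 0x16 = 467df6b8a3
  after D2: wrote 6B at 0x0e = b8a3bb217d2a
  after D3: wrote 2B at 0x11 = f6b8
  after D4: wrote 5B at 0x1b = f242e3909d
query mem[0x20]=0xb8, mem[0x0e]=0xb8, mem[0x02]=0xf6

MEM[0x20,0x0e,0x02] = b8 b8 f6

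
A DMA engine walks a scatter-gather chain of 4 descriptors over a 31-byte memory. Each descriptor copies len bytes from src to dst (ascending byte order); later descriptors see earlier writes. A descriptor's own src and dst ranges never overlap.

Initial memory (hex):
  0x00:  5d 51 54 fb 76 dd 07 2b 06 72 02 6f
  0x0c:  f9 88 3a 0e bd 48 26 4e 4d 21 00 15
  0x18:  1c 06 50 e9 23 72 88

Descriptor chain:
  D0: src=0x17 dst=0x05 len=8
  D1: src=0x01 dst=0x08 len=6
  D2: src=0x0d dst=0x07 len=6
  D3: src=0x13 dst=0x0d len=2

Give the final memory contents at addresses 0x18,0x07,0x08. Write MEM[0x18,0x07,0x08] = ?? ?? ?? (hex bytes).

#0 dst[0x05+8] := {0x15,0x1c,0x06,0x50,0xe9,0x23,0x72,0x88}
#1 dst[0x08+6] := {0x51,0x54,0xfb,0x76,0x15,0x1c}
#2 dst[0x07+6] := {0x1c,0x3a,0x0e,0xbd,0x48,0x26}
#3 dst[0x0d+2] := {0x4e,0x4d}
query mem[0x18]=0x1c, mem[0x07]=0x1c, mem[0x08]=0x3a

MEM[0x18,0x07,0x08] = 1c 1c 3a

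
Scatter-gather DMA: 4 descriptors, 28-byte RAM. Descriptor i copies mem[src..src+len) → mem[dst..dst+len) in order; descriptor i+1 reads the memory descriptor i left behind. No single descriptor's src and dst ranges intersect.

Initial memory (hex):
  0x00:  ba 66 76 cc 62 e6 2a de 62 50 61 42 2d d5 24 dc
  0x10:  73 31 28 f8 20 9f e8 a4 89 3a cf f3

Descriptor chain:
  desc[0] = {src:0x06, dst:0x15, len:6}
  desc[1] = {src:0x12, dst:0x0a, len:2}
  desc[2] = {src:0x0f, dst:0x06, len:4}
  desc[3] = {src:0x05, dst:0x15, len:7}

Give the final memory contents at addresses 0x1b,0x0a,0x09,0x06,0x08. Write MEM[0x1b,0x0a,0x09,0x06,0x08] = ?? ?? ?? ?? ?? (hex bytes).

D0: mem[0x15..0x1a] <- [2a de 62 50 61 42]
D1: mem[0x0a..0x0b] <- [28 f8]
D2: mem[0x06..0x09] <- [dc 73 31 28]
D3: mem[0x15..0x1b] <- [e6 dc 73 31 28 28 f8]
query mem[0x1b]=0xf8, mem[0x0a]=0x28, mem[0x09]=0x28, mem[0x06]=0xdc, mem[0x08]=0x31

MEM[0x1b,0x0a,0x09,0x06,0x08] = f8 28 28 dc 31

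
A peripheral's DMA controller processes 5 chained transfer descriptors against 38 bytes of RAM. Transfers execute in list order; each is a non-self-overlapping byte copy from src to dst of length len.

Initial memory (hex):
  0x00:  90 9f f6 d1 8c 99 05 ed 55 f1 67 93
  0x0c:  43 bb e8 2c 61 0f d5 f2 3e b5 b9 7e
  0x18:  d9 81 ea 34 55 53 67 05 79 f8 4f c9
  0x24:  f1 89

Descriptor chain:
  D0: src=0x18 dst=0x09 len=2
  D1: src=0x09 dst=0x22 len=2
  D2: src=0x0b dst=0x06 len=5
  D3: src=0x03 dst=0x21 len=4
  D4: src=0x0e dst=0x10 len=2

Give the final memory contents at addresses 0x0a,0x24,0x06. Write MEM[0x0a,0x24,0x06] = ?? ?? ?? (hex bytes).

MEM[0x0a,0x24,0x06] = 2c 93 93

  after D0: wrote 2B at 0x09 = d981
  after D1: wrote 2B at 0x22 = d981
  after D2: wrote 5B at 0x06 = 9343bbe82c
  after D3: wrote 4B at 0x21 = d18c9993
  after D4: wrote 2B at 0x10 = e82c
query mem[0x0a]=0x2c, mem[0x24]=0x93, mem[0x06]=0x93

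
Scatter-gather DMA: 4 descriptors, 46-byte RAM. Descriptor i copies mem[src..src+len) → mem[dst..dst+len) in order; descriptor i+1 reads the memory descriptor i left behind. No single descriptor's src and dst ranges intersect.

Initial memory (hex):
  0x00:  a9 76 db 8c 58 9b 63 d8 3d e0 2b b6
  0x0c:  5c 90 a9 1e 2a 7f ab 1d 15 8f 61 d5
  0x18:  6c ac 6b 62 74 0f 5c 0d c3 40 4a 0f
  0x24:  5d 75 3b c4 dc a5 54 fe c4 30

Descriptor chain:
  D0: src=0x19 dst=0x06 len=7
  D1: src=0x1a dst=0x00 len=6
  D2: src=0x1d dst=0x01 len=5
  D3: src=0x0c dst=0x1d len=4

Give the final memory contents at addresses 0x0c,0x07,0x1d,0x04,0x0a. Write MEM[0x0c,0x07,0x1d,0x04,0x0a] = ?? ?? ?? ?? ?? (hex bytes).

MEM[0x0c,0x07,0x1d,0x04,0x0a] = 0d 6b 0d c3 0f

D0: mem[0x06..0x0c] <- [ac 6b 62 74 0f 5c 0d]
D1: mem[0x00..0x05] <- [6b 62 74 0f 5c 0d]
D2: mem[0x01..0x05] <- [0f 5c 0d c3 40]
D3: mem[0x1d..0x20] <- [0d 90 a9 1e]
query mem[0x0c]=0x0d, mem[0x07]=0x6b, mem[0x1d]=0x0d, mem[0x04]=0xc3, mem[0x0a]=0x0f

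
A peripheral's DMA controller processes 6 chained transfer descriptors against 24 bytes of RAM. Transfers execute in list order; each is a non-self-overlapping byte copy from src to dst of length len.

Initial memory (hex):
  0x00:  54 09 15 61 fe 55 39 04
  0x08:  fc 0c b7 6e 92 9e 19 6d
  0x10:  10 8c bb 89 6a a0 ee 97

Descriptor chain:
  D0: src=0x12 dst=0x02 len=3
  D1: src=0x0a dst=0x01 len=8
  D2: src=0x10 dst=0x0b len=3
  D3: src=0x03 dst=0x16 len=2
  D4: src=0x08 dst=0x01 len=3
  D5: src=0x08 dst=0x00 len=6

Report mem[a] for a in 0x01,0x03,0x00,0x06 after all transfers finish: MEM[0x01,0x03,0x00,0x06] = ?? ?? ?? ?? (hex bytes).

MEM[0x01,0x03,0x00,0x06] = 0c 10 8c 6d

[0] 0x12->0x02 len=3 : bb 89 6a
[1] 0x0a->0x01 len=8 : b7 6e 92 9e 19 6d 10 8c
[2] 0x10->0x0b len=3 : 10 8c bb
[3] 0x03->0x16 len=2 : 92 9e
[4] 0x08->0x01 len=3 : 8c 0c b7
[5] 0x08->0x00 len=6 : 8c 0c b7 10 8c bb
query mem[0x01]=0x0c, mem[0x03]=0x10, mem[0x00]=0x8c, mem[0x06]=0x6d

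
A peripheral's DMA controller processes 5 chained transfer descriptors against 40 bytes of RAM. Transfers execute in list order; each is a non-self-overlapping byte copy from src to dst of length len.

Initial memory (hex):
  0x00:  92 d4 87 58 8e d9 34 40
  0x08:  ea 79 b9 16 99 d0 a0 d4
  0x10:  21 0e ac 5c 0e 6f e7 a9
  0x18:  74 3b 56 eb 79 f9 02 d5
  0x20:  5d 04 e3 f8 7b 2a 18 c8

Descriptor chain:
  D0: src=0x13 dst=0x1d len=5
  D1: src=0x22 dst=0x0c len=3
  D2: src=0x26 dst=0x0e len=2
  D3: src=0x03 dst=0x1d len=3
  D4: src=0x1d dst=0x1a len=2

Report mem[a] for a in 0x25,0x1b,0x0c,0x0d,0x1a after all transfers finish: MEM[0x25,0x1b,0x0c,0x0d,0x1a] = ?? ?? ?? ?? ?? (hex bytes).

MEM[0x25,0x1b,0x0c,0x0d,0x1a] = 2a 8e e3 f8 58

[0] 0x13->0x1d len=5 : 5c 0e 6f e7 a9
[1] 0x22->0x0c len=3 : e3 f8 7b
[2] 0x26->0x0e len=2 : 18 c8
[3] 0x03->0x1d len=3 : 58 8e d9
[4] 0x1d->0x1a len=2 : 58 8e
query mem[0x25]=0x2a, mem[0x1b]=0x8e, mem[0x0c]=0xe3, mem[0x0d]=0xf8, mem[0x1a]=0x58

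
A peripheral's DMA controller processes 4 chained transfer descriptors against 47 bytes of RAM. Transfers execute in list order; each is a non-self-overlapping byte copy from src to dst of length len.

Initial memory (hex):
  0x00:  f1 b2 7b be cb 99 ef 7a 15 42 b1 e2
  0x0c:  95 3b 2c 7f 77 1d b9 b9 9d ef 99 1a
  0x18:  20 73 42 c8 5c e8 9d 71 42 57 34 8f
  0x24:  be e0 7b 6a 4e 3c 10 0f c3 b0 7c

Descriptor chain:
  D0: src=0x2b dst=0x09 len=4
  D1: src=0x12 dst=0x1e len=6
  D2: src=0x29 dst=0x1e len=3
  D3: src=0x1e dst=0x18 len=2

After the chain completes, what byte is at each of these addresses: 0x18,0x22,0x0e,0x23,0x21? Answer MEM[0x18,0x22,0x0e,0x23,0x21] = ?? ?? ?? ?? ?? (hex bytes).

MEM[0x18,0x22,0x0e,0x23,0x21] = 3c 99 2c 1a ef

#0 dst[0x09+4] := {0x0f,0xc3,0xb0,0x7c}
#1 dst[0x1e+6] := {0xb9,0xb9,0x9d,0xef,0x99,0x1a}
#2 dst[0x1e+3] := {0x3c,0x10,0x0f}
#3 dst[0x18+2] := {0x3c,0x10}
query mem[0x18]=0x3c, mem[0x22]=0x99, mem[0x0e]=0x2c, mem[0x23]=0x1a, mem[0x21]=0xef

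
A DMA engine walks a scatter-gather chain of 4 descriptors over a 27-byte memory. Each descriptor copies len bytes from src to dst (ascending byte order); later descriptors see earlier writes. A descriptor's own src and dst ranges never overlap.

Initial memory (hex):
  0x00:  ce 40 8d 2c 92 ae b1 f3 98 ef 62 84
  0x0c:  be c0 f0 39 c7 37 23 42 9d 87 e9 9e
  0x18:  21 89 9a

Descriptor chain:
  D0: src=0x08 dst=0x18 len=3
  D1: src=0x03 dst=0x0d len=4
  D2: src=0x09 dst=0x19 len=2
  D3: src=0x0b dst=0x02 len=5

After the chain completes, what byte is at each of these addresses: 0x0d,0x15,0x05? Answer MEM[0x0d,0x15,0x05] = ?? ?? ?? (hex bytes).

MEM[0x0d,0x15,0x05] = 2c 87 92

[0] 0x08->0x18 len=3 : 98 ef 62
[1] 0x03->0x0d len=4 : 2c 92 ae b1
[2] 0x09->0x19 len=2 : ef 62
[3] 0x0b->0x02 len=5 : 84 be 2c 92 ae
query mem[0x0d]=0x2c, mem[0x15]=0x87, mem[0x05]=0x92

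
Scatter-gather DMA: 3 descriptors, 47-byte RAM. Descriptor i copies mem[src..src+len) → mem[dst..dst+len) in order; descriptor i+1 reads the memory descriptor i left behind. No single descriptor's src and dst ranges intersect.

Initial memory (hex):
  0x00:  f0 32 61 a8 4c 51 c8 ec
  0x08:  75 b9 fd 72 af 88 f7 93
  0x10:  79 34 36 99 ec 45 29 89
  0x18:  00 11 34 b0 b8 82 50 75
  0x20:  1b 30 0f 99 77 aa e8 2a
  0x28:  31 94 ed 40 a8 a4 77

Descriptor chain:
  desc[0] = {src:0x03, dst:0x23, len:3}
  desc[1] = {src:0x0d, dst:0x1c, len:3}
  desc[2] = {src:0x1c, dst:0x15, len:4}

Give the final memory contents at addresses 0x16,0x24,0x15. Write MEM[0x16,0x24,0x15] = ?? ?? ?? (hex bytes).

MEM[0x16,0x24,0x15] = f7 4c 88

  after D0: wrote 3B at 0x23 = a84c51
  after D1: wrote 3B at 0x1c = 88f793
  after D2: wrote 4B at 0x15 = 88f79375
query mem[0x16]=0xf7, mem[0x24]=0x4c, mem[0x15]=0x88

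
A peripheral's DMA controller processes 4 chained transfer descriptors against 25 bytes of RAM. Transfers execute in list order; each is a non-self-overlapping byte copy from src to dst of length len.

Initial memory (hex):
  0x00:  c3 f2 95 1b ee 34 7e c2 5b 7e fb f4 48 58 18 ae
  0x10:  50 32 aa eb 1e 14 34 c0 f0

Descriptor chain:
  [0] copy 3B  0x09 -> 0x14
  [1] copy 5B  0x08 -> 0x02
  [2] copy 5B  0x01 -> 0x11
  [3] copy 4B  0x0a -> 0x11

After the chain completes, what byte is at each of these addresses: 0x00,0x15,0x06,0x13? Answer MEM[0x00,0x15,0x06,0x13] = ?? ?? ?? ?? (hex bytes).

MEM[0x00,0x15,0x06,0x13] = c3 f4 48 48

#0 dst[0x14+3] := {0x7e,0xfb,0xf4}
#1 dst[0x02+5] := {0x5b,0x7e,0xfb,0xf4,0x48}
#2 dst[0x11+5] := {0xf2,0x5b,0x7e,0xfb,0xf4}
#3 dst[0x11+4] := {0xfb,0xf4,0x48,0x58}
query mem[0x00]=0xc3, mem[0x15]=0xf4, mem[0x06]=0x48, mem[0x13]=0x48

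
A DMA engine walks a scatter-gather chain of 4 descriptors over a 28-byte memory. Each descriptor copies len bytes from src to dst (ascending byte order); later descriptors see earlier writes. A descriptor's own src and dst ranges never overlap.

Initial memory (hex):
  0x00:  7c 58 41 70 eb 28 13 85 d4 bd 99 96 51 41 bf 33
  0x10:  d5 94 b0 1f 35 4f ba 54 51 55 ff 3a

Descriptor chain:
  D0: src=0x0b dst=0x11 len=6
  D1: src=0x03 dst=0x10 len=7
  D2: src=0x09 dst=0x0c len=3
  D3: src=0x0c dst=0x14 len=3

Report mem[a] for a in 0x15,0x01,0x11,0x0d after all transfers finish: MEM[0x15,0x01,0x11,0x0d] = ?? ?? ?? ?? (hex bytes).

MEM[0x15,0x01,0x11,0x0d] = 99 58 eb 99

D0: mem[0x11..0x16] <- [96 51 41 bf 33 d5]
D1: mem[0x10..0x16] <- [70 eb 28 13 85 d4 bd]
D2: mem[0x0c..0x0e] <- [bd 99 96]
D3: mem[0x14..0x16] <- [bd 99 96]
query mem[0x15]=0x99, mem[0x01]=0x58, mem[0x11]=0xeb, mem[0x0d]=0x99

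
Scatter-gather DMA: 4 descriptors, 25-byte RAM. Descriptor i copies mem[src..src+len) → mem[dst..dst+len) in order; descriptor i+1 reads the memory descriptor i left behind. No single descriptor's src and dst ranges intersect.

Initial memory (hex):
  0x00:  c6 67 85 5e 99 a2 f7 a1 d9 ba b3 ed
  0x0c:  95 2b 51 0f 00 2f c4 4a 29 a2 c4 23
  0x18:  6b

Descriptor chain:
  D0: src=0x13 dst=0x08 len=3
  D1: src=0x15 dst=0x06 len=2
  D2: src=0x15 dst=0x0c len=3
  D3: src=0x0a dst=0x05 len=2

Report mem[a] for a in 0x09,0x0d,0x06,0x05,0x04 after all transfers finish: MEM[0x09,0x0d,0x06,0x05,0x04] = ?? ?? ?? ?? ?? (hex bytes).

  after D0: wrote 3B at 0x08 = 4a29a2
  after D1: wrote 2B at 0x06 = a2c4
  after D2: wrote 3B at 0x0c = a2c423
  after D3: wrote 2B at 0x05 = a2ed
query mem[0x09]=0x29, mem[0x0d]=0xc4, mem[0x06]=0xed, mem[0x05]=0xa2, mem[0x04]=0x99

MEM[0x09,0x0d,0x06,0x05,0x04] = 29 c4 ed a2 99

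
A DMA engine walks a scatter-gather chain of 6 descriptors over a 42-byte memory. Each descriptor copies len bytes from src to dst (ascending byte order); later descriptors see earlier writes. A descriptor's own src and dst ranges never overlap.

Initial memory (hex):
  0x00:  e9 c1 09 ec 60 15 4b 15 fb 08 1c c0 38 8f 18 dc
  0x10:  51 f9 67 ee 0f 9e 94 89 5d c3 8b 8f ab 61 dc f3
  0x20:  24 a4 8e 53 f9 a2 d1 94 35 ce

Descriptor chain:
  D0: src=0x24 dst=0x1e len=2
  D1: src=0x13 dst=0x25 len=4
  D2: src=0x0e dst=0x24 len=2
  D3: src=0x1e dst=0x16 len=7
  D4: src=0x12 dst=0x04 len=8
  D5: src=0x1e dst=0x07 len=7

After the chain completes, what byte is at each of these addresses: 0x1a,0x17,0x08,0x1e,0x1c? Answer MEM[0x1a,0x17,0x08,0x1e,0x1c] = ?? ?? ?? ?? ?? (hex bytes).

D0: mem[0x1e..0x1f] <- [f9 a2]
D1: mem[0x25..0x28] <- [ee 0f 9e 94]
D2: mem[0x24..0x25] <- [18 dc]
D3: mem[0x16..0x1c] <- [f9 a2 24 a4 8e 53 18]
D4: mem[0x04..0x0b] <- [67 ee 0f 9e f9 a2 24 a4]
D5: mem[0x07..0x0d] <- [f9 a2 24 a4 8e 53 18]
query mem[0x1a]=0x8e, mem[0x17]=0xa2, mem[0x08]=0xa2, mem[0x1e]=0xf9, mem[0x1c]=0x18

MEM[0x1a,0x17,0x08,0x1e,0x1c] = 8e a2 a2 f9 18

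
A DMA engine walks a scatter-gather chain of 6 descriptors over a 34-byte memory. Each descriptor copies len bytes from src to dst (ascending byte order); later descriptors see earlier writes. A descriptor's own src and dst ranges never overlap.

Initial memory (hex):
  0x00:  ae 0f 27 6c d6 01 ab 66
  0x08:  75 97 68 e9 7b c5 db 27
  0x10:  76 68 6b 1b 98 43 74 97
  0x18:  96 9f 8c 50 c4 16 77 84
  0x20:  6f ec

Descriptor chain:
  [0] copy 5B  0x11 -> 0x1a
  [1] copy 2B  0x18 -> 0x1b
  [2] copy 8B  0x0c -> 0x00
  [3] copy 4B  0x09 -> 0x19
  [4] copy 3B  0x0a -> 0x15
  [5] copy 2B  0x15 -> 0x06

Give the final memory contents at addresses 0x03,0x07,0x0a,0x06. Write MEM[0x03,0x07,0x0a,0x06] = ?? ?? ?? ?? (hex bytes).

MEM[0x03,0x07,0x0a,0x06] = 27 e9 68 68

D0: mem[0x1a..0x1e] <- [68 6b 1b 98 43]
D1: mem[0x1b..0x1c] <- [96 9f]
D2: mem[0x00..0x07] <- [7b c5 db 27 76 68 6b 1b]
D3: mem[0x19..0x1c] <- [97 68 e9 7b]
D4: mem[0x15..0x17] <- [68 e9 7b]
D5: mem[0x06..0x07] <- [68 e9]
query mem[0x03]=0x27, mem[0x07]=0xe9, mem[0x0a]=0x68, mem[0x06]=0x68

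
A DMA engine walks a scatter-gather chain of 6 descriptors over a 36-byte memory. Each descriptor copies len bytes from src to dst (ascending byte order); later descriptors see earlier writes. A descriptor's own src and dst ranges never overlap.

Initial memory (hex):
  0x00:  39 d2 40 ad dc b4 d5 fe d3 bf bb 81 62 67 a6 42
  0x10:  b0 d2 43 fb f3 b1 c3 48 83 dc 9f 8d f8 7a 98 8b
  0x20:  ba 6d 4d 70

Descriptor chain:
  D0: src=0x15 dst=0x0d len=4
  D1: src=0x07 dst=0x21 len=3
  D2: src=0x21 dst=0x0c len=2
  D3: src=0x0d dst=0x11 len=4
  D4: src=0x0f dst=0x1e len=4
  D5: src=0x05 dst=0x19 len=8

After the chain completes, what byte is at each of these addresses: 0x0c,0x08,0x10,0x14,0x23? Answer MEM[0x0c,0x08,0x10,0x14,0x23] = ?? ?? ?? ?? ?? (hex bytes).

MEM[0x0c,0x08,0x10,0x14,0x23] = fe d3 83 83 bf

D0: mem[0x0d..0x10] <- [b1 c3 48 83]
D1: mem[0x21..0x23] <- [fe d3 bf]
D2: mem[0x0c..0x0d] <- [fe d3]
D3: mem[0x11..0x14] <- [d3 c3 48 83]
D4: mem[0x1e..0x21] <- [48 83 d3 c3]
D5: mem[0x19..0x20] <- [b4 d5 fe d3 bf bb 81 fe]
query mem[0x0c]=0xfe, mem[0x08]=0xd3, mem[0x10]=0x83, mem[0x14]=0x83, mem[0x23]=0xbf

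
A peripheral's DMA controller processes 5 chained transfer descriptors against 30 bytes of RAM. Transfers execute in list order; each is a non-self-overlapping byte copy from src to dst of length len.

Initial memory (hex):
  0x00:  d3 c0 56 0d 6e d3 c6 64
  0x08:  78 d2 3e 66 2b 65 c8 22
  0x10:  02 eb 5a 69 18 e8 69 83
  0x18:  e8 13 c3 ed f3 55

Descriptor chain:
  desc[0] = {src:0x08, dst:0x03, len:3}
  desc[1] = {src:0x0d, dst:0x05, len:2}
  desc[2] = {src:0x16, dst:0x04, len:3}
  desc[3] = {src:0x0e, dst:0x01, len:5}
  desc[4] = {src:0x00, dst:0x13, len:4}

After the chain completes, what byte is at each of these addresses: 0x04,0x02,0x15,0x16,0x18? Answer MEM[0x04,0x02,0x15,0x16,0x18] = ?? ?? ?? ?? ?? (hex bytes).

MEM[0x04,0x02,0x15,0x16,0x18] = eb 22 22 02 e8

[0] 0x08->0x03 len=3 : 78 d2 3e
[1] 0x0d->0x05 len=2 : 65 c8
[2] 0x16->0x04 len=3 : 69 83 e8
[3] 0x0e->0x01 len=5 : c8 22 02 eb 5a
[4] 0x00->0x13 len=4 : d3 c8 22 02
query mem[0x04]=0xeb, mem[0x02]=0x22, mem[0x15]=0x22, mem[0x16]=0x02, mem[0x18]=0xe8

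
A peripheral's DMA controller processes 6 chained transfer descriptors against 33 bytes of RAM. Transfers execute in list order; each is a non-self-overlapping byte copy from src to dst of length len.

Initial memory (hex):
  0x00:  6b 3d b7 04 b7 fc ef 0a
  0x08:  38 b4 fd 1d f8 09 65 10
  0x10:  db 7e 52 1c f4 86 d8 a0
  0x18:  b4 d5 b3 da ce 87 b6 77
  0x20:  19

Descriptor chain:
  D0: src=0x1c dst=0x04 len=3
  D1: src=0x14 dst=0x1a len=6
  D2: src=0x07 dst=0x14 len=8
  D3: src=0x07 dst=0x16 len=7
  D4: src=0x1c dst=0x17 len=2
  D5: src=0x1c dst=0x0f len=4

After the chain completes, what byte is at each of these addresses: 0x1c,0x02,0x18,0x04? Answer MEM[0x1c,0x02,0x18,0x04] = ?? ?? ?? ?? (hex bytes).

#0 dst[0x04+3] := {0xce,0x87,0xb6}
#1 dst[0x1a+6] := {0xf4,0x86,0xd8,0xa0,0xb4,0xd5}
#2 dst[0x14+8] := {0x0a,0x38,0xb4,0xfd,0x1d,0xf8,0x09,0x65}
#3 dst[0x16+7] := {0x0a,0x38,0xb4,0xfd,0x1d,0xf8,0x09}
#4 dst[0x17+2] := {0x09,0xa0}
#5 dst[0x0f+4] := {0x09,0xa0,0xb4,0xd5}
query mem[0x1c]=0x09, mem[0x02]=0xb7, mem[0x18]=0xa0, mem[0x04]=0xce

MEM[0x1c,0x02,0x18,0x04] = 09 b7 a0 ce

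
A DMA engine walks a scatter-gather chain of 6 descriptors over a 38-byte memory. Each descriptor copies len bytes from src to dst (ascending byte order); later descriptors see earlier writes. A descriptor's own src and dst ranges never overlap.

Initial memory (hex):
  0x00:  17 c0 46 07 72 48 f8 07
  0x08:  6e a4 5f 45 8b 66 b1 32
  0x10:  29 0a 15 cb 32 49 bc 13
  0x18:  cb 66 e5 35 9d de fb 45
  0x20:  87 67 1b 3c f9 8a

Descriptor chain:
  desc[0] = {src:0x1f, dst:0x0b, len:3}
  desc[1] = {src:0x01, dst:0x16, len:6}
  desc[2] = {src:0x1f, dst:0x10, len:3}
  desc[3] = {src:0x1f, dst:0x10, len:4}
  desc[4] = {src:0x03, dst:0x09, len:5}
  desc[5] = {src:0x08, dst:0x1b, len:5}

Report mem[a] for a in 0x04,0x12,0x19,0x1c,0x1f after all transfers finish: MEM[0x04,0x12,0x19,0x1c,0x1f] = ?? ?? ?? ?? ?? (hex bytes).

[0] 0x1f->0x0b len=3 : 45 87 67
[1] 0x01->0x16 len=6 : c0 46 07 72 48 f8
[2] 0x1f->0x10 len=3 : 45 87 67
[3] 0x1f->0x10 len=4 : 45 87 67 1b
[4] 0x03->0x09 len=5 : 07 72 48 f8 07
[5] 0x08->0x1b len=5 : 6e 07 72 48 f8
query mem[0x04]=0x72, mem[0x12]=0x67, mem[0x19]=0x72, mem[0x1c]=0x07, mem[0x1f]=0xf8

MEM[0x04,0x12,0x19,0x1c,0x1f] = 72 67 72 07 f8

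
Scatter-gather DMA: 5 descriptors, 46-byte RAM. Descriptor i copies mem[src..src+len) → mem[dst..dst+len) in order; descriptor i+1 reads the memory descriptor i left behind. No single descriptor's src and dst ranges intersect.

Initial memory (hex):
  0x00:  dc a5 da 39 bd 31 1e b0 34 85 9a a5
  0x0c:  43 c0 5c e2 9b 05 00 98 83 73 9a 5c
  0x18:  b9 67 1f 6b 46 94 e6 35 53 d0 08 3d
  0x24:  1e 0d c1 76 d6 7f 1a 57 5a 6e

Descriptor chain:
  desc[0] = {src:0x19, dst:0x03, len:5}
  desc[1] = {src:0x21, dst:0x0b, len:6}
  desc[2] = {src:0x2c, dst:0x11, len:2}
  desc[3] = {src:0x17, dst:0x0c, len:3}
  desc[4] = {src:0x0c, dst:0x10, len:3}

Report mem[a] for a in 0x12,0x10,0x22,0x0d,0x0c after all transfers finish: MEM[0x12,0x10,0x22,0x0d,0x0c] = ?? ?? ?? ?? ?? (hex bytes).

MEM[0x12,0x10,0x22,0x0d,0x0c] = 67 5c 08 b9 5c

  after D0: wrote 5B at 0x03 = 671f6b4694
  after D1: wrote 6B at 0x0b = d0083d1e0dc1
  after D2: wrote 2B at 0x11 = 5a6e
  after D3: wrote 3B at 0x0c = 5cb967
  after D4: wrote 3B at 0x10 = 5cb967
query mem[0x12]=0x67, mem[0x10]=0x5c, mem[0x22]=0x08, mem[0x0d]=0xb9, mem[0x0c]=0x5c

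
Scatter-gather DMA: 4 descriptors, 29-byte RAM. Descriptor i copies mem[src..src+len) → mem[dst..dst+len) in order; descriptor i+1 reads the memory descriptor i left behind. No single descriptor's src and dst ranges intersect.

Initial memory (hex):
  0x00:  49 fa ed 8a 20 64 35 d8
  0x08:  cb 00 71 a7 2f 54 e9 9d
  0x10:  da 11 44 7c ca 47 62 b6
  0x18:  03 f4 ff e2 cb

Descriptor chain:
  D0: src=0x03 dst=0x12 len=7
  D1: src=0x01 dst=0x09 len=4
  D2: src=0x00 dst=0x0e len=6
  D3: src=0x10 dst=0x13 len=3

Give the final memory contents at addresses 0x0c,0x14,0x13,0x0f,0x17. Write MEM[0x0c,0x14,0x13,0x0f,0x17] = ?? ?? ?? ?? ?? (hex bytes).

MEM[0x0c,0x14,0x13,0x0f,0x17] = 20 8a ed fa cb

#0 dst[0x12+7] := {0x8a,0x20,0x64,0x35,0xd8,0xcb,0x00}
#1 dst[0x09+4] := {0xfa,0xed,0x8a,0x20}
#2 dst[0x0e+6] := {0x49,0xfa,0xed,0x8a,0x20,0x64}
#3 dst[0x13+3] := {0xed,0x8a,0x20}
query mem[0x0c]=0x20, mem[0x14]=0x8a, mem[0x13]=0xed, mem[0x0f]=0xfa, mem[0x17]=0xcb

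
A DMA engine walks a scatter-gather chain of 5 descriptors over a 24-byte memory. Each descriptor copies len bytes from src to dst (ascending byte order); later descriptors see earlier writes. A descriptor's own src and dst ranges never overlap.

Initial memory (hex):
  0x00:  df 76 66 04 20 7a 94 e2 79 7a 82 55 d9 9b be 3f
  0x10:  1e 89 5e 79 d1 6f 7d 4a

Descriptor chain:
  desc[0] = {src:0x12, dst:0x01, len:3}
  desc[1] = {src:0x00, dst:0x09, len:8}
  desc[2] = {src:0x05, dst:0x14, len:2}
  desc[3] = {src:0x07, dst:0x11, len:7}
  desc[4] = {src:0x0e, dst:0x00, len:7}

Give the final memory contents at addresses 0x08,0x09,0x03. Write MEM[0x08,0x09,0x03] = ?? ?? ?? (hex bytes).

MEM[0x08,0x09,0x03] = 79 df e2

#0 dst[0x01+3] := {0x5e,0x79,0xd1}
#1 dst[0x09+8] := {0xdf,0x5e,0x79,0xd1,0x20,0x7a,0x94,0xe2}
#2 dst[0x14+2] := {0x7a,0x94}
#3 dst[0x11+7] := {0xe2,0x79,0xdf,0x5e,0x79,0xd1,0x20}
#4 dst[0x00+7] := {0x7a,0x94,0xe2,0xe2,0x79,0xdf,0x5e}
query mem[0x08]=0x79, mem[0x09]=0xdf, mem[0x03]=0xe2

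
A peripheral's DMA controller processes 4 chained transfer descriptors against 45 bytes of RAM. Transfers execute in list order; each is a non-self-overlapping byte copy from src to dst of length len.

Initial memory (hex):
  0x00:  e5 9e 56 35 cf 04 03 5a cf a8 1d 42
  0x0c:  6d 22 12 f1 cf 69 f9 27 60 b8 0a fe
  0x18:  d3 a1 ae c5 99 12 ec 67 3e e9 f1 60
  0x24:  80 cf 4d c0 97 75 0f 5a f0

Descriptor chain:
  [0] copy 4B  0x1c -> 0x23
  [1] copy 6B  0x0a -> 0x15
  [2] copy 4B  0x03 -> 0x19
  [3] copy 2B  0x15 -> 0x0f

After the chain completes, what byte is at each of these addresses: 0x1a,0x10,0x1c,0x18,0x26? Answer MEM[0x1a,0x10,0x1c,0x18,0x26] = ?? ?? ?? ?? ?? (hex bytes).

MEM[0x1a,0x10,0x1c,0x18,0x26] = cf 42 03 22 67

[0] 0x1c->0x23 len=4 : 99 12 ec 67
[1] 0x0a->0x15 len=6 : 1d 42 6d 22 12 f1
[2] 0x03->0x19 len=4 : 35 cf 04 03
[3] 0x15->0x0f len=2 : 1d 42
query mem[0x1a]=0xcf, mem[0x10]=0x42, mem[0x1c]=0x03, mem[0x18]=0x22, mem[0x26]=0x67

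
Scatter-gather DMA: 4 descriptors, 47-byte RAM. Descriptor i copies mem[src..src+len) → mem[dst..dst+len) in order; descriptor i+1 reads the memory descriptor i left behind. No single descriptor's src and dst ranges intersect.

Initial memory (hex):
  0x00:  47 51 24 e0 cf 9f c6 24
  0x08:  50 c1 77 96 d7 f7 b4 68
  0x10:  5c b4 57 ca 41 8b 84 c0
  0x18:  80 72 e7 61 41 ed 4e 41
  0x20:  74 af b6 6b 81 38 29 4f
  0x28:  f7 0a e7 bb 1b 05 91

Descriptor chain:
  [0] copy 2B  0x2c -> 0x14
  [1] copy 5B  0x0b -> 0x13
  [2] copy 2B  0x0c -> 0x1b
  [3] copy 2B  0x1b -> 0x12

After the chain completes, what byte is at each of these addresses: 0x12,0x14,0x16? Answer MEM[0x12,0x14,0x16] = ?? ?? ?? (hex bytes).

MEM[0x12,0x14,0x16] = d7 d7 b4

D0: mem[0x14..0x15] <- [1b 05]
D1: mem[0x13..0x17] <- [96 d7 f7 b4 68]
D2: mem[0x1b..0x1c] <- [d7 f7]
D3: mem[0x12..0x13] <- [d7 f7]
query mem[0x12]=0xd7, mem[0x14]=0xd7, mem[0x16]=0xb4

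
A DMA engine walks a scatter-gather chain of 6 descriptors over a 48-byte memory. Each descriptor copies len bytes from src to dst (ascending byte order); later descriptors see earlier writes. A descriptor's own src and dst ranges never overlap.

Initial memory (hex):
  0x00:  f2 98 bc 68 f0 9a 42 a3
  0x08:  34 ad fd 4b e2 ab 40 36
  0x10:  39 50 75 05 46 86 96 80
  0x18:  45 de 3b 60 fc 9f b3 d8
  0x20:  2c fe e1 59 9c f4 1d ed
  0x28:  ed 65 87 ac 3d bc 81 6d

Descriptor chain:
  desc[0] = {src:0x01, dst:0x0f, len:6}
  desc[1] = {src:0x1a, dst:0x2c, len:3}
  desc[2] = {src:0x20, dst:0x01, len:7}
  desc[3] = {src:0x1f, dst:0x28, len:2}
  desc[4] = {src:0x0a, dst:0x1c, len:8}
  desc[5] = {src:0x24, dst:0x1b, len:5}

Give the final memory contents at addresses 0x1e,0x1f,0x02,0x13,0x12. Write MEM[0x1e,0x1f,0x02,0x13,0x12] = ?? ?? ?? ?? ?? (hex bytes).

[0] 0x01->0x0f len=6 : 98 bc 68 f0 9a 42
[1] 0x1a->0x2c len=3 : 3b 60 fc
[2] 0x20->0x01 len=7 : 2c fe e1 59 9c f4 1d
[3] 0x1f->0x28 len=2 : d8 2c
[4] 0x0a->0x1c len=8 : fd 4b e2 ab 40 98 bc 68
[5] 0x24->0x1b len=5 : 9c f4 1d ed d8
query mem[0x1e]=0xed, mem[0x1f]=0xd8, mem[0x02]=0xfe, mem[0x13]=0x9a, mem[0x12]=0xf0

MEM[0x1e,0x1f,0x02,0x13,0x12] = ed d8 fe 9a f0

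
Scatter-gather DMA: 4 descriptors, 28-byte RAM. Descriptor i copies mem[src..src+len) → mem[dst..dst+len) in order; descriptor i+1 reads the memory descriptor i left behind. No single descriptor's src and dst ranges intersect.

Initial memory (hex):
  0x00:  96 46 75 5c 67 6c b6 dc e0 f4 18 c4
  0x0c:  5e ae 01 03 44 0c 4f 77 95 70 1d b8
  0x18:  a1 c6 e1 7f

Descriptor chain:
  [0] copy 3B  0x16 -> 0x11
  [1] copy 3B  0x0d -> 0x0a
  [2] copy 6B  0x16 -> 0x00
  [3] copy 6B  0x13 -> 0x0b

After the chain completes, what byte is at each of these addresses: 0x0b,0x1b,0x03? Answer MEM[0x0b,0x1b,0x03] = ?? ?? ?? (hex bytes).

#0 dst[0x11+3] := {0x1d,0xb8,0xa1}
#1 dst[0x0a+3] := {0xae,0x01,0x03}
#2 dst[0x00+6] := {0x1d,0xb8,0xa1,0xc6,0xe1,0x7f}
#3 dst[0x0b+6] := {0xa1,0x95,0x70,0x1d,0xb8,0xa1}
query mem[0x0b]=0xa1, mem[0x1b]=0x7f, mem[0x03]=0xc6

MEM[0x0b,0x1b,0x03] = a1 7f c6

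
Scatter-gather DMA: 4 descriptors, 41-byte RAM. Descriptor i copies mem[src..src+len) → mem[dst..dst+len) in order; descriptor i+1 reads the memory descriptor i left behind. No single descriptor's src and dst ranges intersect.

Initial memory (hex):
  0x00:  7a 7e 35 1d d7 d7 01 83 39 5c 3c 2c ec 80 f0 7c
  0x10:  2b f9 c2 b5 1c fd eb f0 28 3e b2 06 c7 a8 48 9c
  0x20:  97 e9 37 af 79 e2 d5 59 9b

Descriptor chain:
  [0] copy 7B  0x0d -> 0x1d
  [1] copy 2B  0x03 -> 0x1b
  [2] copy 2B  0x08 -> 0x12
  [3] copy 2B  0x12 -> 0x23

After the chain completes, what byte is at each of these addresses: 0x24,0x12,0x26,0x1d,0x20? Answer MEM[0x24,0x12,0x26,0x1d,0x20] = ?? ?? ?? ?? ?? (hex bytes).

D0: mem[0x1d..0x23] <- [80 f0 7c 2b f9 c2 b5]
D1: mem[0x1b..0x1c] <- [1d d7]
D2: mem[0x12..0x13] <- [39 5c]
D3: mem[0x23..0x24] <- [39 5c]
query mem[0x24]=0x5c, mem[0x12]=0x39, mem[0x26]=0xd5, mem[0x1d]=0x80, mem[0x20]=0x2b

MEM[0x24,0x12,0x26,0x1d,0x20] = 5c 39 d5 80 2b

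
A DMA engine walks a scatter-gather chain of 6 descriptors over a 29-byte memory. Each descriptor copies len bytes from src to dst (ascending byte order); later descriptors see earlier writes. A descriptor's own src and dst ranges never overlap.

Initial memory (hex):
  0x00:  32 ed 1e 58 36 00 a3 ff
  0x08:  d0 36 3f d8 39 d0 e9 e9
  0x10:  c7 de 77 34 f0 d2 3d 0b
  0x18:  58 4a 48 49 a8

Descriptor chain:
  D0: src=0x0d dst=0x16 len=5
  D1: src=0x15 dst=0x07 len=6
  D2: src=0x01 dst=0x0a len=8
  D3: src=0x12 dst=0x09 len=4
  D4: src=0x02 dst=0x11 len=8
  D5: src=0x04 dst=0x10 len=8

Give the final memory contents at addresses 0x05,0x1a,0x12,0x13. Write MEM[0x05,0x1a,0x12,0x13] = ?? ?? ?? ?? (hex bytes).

D0: mem[0x16..0x1a] <- [d0 e9 e9 c7 de]
D1: mem[0x07..0x0c] <- [d2 d0 e9 e9 c7 de]
D2: mem[0x0a..0x11] <- [ed 1e 58 36 00 a3 d2 d0]
D3: mem[0x09..0x0c] <- [77 34 f0 d2]
D4: mem[0x11..0x18] <- [1e 58 36 00 a3 d2 d0 77]
D5: mem[0x10..0x17] <- [36 00 a3 d2 d0 77 34 f0]
query mem[0x05]=0x00, mem[0x1a]=0xde, mem[0x12]=0xa3, mem[0x13]=0xd2

MEM[0x05,0x1a,0x12,0x13] = 00 de a3 d2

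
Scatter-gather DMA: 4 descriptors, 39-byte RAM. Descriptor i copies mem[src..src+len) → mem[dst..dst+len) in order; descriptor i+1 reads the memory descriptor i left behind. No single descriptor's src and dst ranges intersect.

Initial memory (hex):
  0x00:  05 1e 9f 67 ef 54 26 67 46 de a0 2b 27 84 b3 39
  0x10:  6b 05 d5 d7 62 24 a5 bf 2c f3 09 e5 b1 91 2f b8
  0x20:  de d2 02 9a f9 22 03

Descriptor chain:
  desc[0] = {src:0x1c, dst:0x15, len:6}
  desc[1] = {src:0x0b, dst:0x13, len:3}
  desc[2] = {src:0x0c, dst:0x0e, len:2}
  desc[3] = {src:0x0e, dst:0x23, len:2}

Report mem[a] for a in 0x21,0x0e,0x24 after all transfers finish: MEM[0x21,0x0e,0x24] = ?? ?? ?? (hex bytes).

MEM[0x21,0x0e,0x24] = d2 27 84

#0 dst[0x15+6] := {0xb1,0x91,0x2f,0xb8,0xde,0xd2}
#1 dst[0x13+3] := {0x2b,0x27,0x84}
#2 dst[0x0e+2] := {0x27,0x84}
#3 dst[0x23+2] := {0x27,0x84}
query mem[0x21]=0xd2, mem[0x0e]=0x27, mem[0x24]=0x84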